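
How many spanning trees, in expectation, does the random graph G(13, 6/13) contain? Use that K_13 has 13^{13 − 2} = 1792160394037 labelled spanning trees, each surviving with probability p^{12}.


K_13 has 13^{13 − 2} = 1792160394037 labelled spanning trees.
For each such spanning tree H, let X_H = 1 if all 12 edges of H are present in G. Then P[X_H = 1] = p^{12} = (6/13)^{12} = 2176782336/23298085122481.
Summing the indicators: E[X] = Σ_H E[X_H] = 1792160394037 · p^{12} = 1792160394037 · 2176782336/23298085122481 = 2176782336/13.
Numerically: E[X] ≈ 1.67e+08.

E[X] = 1792160394037 · (6/13)^{12} = 2176782336/13 ≈ 1.67e+08.


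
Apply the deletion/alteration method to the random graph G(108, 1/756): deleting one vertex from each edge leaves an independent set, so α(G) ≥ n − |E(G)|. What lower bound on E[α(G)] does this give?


E[|E(G)|] = C(108, 2)·p = 5778 · (1/756) = 107/14.
E[α(G)] ≥ n − E[|E(G)|] = 108 − 107/14 = 1405/14.
Numerically: ≈ 100.357.
(This is only a lower bound; the true E[α(G)] may be larger.)

E[α(G)] ≥ 1405/14 ≈ 100.357.


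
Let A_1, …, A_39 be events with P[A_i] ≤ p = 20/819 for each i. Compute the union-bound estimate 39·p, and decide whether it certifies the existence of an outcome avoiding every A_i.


Union bound: P[∪_{i=1}^{39} A_i] ≤ Σ_i P[A_i] ≤ 39·p = 39·(20/819) = 20/21.
Numerically: 20/21 ≈ 0.9524.
Is 20/21 < 1? YES.
Since P[∪ A_i] ≤ 20/21 < 1, the complement has P[∩ A_i^c] ≥ 1 − 20/21 = 1/21 > 0, so some outcome avoids every A_i.

39·p = 20/21 ≈ 0.9524; existence CERTIFIED by the union bound.


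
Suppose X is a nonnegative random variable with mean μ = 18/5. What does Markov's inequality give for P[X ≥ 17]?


μ = E[X] = 18/5, a = 17.
Markov: P[X ≥ 17] ≤ μ/a = (18/5)/17 = 18/85.
Numerically: ≈ 0.21176.
(Since a = 17 > μ = 3.60000, the bound 18/85 is < 1 and informative.)

P[X ≥ 17] ≤ 18/85 ≈ 0.21176.


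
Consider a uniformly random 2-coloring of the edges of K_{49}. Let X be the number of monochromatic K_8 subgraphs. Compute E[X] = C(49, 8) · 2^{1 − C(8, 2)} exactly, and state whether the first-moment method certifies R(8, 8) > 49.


E[X] = C(49, 8) · 2^{1 − 28} = 450978066 · 2^{−27} = 450978066/134217728.
As a reduced fraction: E[X] = 225489033/67108864 ≈ 3.360.
Is E[X] < 1? NO.
Since E[X] ≥ 1, the first-moment bound is inconclusive at n = 49; it does NOT by itself certify R(8, 8) > 49.

E[X] = 225489033/67108864 ≈ 3.360; E[X] ≥ 1; first-moment method inconclusive here.


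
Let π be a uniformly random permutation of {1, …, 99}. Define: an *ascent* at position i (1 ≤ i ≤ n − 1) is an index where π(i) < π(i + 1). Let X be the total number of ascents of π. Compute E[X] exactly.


Write X = Σ X_I over i = 1, …, 98, with X_I the indicator of one ascent.
There are 98 indicators.
For each fixed i, the pair (π(i), π(i+1)) is a uniformly random ordered pair of distinct values from {1, …, 99}; by symmetry P[π(i) < π(i+1)] = 1/2.
By linearity: E[X] = 98 · (1/2) = (99 − 1) · (1/2) = 49 ≈ 49.000.

E[X] = 49 = 49.000.


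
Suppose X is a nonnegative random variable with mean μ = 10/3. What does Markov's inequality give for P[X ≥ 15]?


μ = E[X] = 10/3, a = 15.
Markov: P[X ≥ 15] ≤ μ/a = (10/3)/15 = 2/9.
Numerically: ≈ 0.222.
(Since a = 15 > μ = 3.333, the bound 2/9 is < 1 and informative.)

P[X ≥ 15] ≤ 2/9 ≈ 0.222.


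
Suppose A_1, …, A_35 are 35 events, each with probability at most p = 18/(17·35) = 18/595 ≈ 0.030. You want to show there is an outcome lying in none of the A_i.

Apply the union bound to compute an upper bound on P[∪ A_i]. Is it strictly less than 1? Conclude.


Union bound: P[∪_{i=1}^{35} A_i] ≤ Σ_i P[A_i] ≤ 35·p = 35·(18/595) = 18/17.
Numerically: 18/17 ≈ 1.059.
Is 18/17 < 1? NO.
Since the bound 18/17 is ≥ 1, the union bound is uninformative here; it does NOT by itself certify existence.

35·p = 18/17 ≈ 1.059; existence NOT certified by the union bound.


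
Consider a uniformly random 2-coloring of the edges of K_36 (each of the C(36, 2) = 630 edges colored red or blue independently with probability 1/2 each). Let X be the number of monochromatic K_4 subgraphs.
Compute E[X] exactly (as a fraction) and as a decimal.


Let X = Σ_S X_S over the C(36, 4) = 58905 subsets S of size 4, where X_S = 1 if the K_4 on S is monochromatic.
For a fixed S, the K_4 on S has C(4, 2) = 6 edges. P[all 6 edges red] = (1/2)^6, and likewise for blue, so P[monochromatic] = 2·(1/2)^6 = 2^{1 − 6} = 1/32.
By linearity of expectation: E[X] = C(36, 4) · 2^{1 − 6} = 58905 · 1/32 = 58905/32.
Numerically: E[X] ≈ 1840.7812.

E[X] = C(36,4)·2^(1−C(4,2)) = 58905/32 ≈ 1840.7812.


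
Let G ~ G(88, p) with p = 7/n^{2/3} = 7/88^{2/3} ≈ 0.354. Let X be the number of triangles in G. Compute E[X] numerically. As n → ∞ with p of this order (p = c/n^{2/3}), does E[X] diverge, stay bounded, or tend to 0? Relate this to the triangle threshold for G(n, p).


Number of potential triangles: C(88, 3) = 109736.
Each occurs with probability p³ ≈ (0.354)³ ≈ 4.42924e-02.
By linearity: E[X] = C(88, 3)·p³ ≈ 109736 · 4.42924e-02 ≈ 4860.466.
Since α = 2/3 < 1, p = c/n^{2/3} ≫ 1/n is above the triangle threshold p ~ 1/n. Asymptotically E[X] ~ (c³/6)·n^{3(1−α)} = (7³/6)·n^{1} → ∞; triangles are abundant w.h.p.

E[X] ≈ 4860.466; in regime p = Θ(1/n^{2/3}) E[X] diverges (above the triangle threshold p ~ 1/n).


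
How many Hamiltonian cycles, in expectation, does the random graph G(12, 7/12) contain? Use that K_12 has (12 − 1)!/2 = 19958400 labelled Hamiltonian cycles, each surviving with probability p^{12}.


K_12 has (12 − 1)!/2 = 19958400 labelled Hamiltonian cycles.
For each such Hamiltonian cycle H, let X_H = 1 if all 12 edges of H are present in G. Then P[X_H = 1] = p^{12} = (7/12)^{12} = 13841287201/8916100448256.
Summing the indicators: E[X] = Σ_H E[X_H] = 19958400 · p^{12} = 19958400 · 13841287201/8916100448256 = 26644477861925/859963392.
Numerically: E[X] ≈ 30983.

E[X] = 19958400 · (7/12)^{12} = 26644477861925/859963392 ≈ 30983.


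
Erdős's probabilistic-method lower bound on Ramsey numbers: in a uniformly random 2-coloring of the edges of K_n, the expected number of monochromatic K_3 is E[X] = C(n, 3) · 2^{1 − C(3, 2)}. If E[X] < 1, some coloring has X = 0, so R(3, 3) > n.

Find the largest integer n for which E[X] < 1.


We need C(n, 3) · 2^{1 − 3} < 1, i.e. C(n, 3) < 2^{3 − 1} = 4.
Check values of n near the boundary:
  n = 3: C(3, 3) = 1; 1 < 4? YES
  n = 4: C(4, 3) = 4; 4 < 4? NO
  n = 5: C(5, 3) = 10; 10 < 4? NO
  n = 6: C(6, 3) = 20; 20 < 4? NO
The largest n with C(n, 3) < 4 is n = 3 (where E[X] = 1/4 ≈ 0.250). Hence R(3, 3) > 3, i.e. R(3, 3) ≥ 4.

Largest n = 3; hence R(3, 3) > 3.


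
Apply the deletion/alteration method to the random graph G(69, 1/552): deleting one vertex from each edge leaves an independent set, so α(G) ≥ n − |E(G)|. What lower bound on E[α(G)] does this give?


E[|E(G)|] = C(69, 2)·p = 2346 · (1/552) = 17/4.
E[α(G)] ≥ n − E[|E(G)|] = 69 − 17/4 = 259/4.
Numerically: ≈ 64.750.
(This is only a lower bound; the true E[α(G)] may be larger.)

E[α(G)] ≥ 259/4 ≈ 64.750.


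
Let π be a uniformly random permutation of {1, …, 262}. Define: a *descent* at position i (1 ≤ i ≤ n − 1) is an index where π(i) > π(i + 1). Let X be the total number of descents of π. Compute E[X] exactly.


Write X = Σ X_I over i = 1, …, 261, with X_I the indicator of one descent.
There are 261 indicators.
For each fixed i, the pair (π(i), π(i+1)) is a uniformly random ordered pair of distinct values from {1, …, 262}; by symmetry P[π(i) > π(i+1)] = 1/2.
By linearity: E[X] = 261 · (1/2) = (262 − 1) · (1/2) = 261/2 ≈ 130.50000.

E[X] = 261/2 = 130.50000.


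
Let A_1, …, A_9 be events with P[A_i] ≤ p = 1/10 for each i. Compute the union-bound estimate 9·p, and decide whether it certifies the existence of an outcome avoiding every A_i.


Union bound: P[∪_{i=1}^{9} A_i] ≤ Σ_i P[A_i] ≤ 9·p = 9·(1/10) = 9/10.
Numerically: 9/10 ≈ 0.90000.
Is 9/10 < 1? YES.
Since P[∪ A_i] ≤ 9/10 < 1, the complement has P[∩ A_i^c] ≥ 1 − 9/10 = 1/10 > 0, so some outcome avoids every A_i.

9·p = 9/10 ≈ 0.90000; existence CERTIFIED by the union bound.


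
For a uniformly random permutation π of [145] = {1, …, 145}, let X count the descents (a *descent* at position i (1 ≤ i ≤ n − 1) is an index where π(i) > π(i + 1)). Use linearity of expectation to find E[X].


Write X = Σ X_I over i = 1, …, 144, with X_I the indicator of one descent.
There are 144 indicators.
For each fixed i, the pair (π(i), π(i+1)) is a uniformly random ordered pair of distinct values from {1, …, 145}; by symmetry P[π(i) > π(i+1)] = 1/2.
By linearity: E[X] = 144 · (1/2) = (145 − 1) · (1/2) = 72 ≈ 72.0000.

E[X] = 72 = 72.0000.


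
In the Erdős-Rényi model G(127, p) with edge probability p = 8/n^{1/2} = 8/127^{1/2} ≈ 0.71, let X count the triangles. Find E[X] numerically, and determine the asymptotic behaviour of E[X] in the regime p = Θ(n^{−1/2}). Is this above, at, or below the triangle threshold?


Number of potential triangles: C(127, 3) = 333375.
Each occurs with probability p³ ≈ (0.71)³ ≈ 3.57737e-01.
By linearity: E[X] = C(127, 3)·p³ ≈ 333375 · 3.57737e-01 ≈ 119260.715.
Since α = 1/2 < 1, p = c/n^{1/2} ≫ 1/n is above the triangle threshold p ~ 1/n. Asymptotically E[X] ~ (c³/6)·n^{3(1−α)} = (8³/6)·n^{1.5} → ∞; triangles are abundant w.h.p.

E[X] ≈ 119260.715; in regime p = Θ(1/n^{1/2}) E[X] diverges (above the triangle threshold p ~ 1/n).


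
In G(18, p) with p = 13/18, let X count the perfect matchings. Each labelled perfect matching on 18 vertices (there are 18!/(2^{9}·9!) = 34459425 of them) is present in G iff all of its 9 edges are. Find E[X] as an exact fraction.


K_18 has 18!/(2^{9}·9!) = 34459425 labelled perfect matchings.
For each such perfect matching H, let X_H = 1 if all 9 edges of H are present in G. Then P[X_H = 1] = p^{9} = (13/18)^{9} = 10604499373/198359290368.
Summing the indicators: E[X] = Σ_H E[X_H] = 34459425 · p^{9} = 34459425 · 10604499373/198359290368 = 4511419145758525/2448880128.
Numerically: E[X] ≈ 1.84224e+06.

E[X] = 34459425 · (13/18)^{9} = 4511419145758525/2448880128 ≈ 1.84224e+06.


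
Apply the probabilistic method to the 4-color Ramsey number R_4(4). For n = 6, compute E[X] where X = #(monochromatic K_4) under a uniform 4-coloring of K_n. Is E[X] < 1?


E[X] = C(6, 4) · 4^{1 − 6} = 15 · 4^{−5} = 15/1024.
As a reduced fraction: E[X] = 15/1024 ≈ 0.0146.
Is E[X] < 1? YES.
Since E[X] < 1, there exists a 4-coloring of K_{6} with no monochromatic K_4; hence R_4(4) > 6.

E[X] = 15/1024 ≈ 0.0146; E[X] < 1, so R_4(4) > 6.


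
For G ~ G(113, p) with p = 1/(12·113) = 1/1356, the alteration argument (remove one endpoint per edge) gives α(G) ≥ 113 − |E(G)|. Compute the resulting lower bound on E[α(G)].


E[|E(G)|] = C(113, 2)·p = 6328 · (1/1356) = 14/3.
E[α(G)] ≥ n − E[|E(G)|] = 113 − 14/3 = 325/3.
Numerically: ≈ 108.333.
(This is only a lower bound; the true E[α(G)] may be larger.)

E[α(G)] ≥ 325/3 ≈ 108.333.


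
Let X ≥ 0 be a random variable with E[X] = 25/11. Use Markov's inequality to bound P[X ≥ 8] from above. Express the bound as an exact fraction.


μ = E[X] = 25/11, a = 8.
Markov: P[X ≥ 8] ≤ μ/a = (25/11)/8 = 25/88.
Numerically: ≈ 0.28409.
(Since a = 8 > μ = 2.27273, the bound 25/88 is < 1 and informative.)

P[X ≥ 8] ≤ 25/88 ≈ 0.28409.


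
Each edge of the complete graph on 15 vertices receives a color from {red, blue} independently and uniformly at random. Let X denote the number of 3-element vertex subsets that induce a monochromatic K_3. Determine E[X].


Let X = Σ_S X_S over the C(15, 3) = 455 subsets S of size 3, where X_S = 1 if the K_3 on S is monochromatic.
For a fixed S, the K_3 on S has C(3, 2) = 3 edges. P[all 3 edges red] = (1/2)^3, and likewise for blue, so P[monochromatic] = 2·(1/2)^3 = 2^{1 − 3} = 1/4.
Summing: E[X] = C(15, 3) · 2^{1 − 3} = 455 · 1/4 = 455/4.
Numerically: E[X] ≈ 113.7500.

E[X] = C(15,3)·2^(1−C(3,2)) = 455/4 ≈ 113.7500.


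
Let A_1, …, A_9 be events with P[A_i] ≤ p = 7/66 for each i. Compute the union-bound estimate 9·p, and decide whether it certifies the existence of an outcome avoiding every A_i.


Union bound: P[∪_{i=1}^{9} A_i] ≤ Σ_i P[A_i] ≤ 9·p = 9·(7/66) = 21/22.
Numerically: 21/22 ≈ 0.9545455.
Is 21/22 < 1? YES.
Since P[∪ A_i] ≤ 21/22 < 1, the complement has P[∩ A_i^c] ≥ 1 − 21/22 = 1/22 > 0, so some outcome avoids every A_i.

9·p = 21/22 ≈ 0.9545455; existence CERTIFIED by the union bound.


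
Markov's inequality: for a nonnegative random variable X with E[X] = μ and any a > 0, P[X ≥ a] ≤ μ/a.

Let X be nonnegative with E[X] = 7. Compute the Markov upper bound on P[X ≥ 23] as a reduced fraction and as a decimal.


μ = E[X] = 7, a = 23.
Markov: P[X ≥ 23] ≤ μ/a = (7)/23 = 7/23.
Numerically: ≈ 0.30435.
(Since a = 23 > μ = 7.00000, the bound 7/23 is < 1 and informative.)

P[X ≥ 23] ≤ 7/23 ≈ 0.30435.


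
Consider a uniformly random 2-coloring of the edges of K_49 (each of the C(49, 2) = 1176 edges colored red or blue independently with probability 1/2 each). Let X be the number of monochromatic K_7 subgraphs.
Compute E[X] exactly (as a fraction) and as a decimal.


Let X = Σ_S X_S over the C(49, 7) = 85900584 subsets S of size 7, where X_S = 1 if the K_7 on S is monochromatic.
For a fixed S, the K_7 on S has C(7, 2) = 21 edges. P[all 21 edges red] = (1/2)^21, and likewise for blue, so P[monochromatic] = 2·(1/2)^21 = 2^{1 − 21} = 1/1048576.
By linearity: E[X] = C(49, 7) · 2^{1 − 21} = 85900584 · 1/1048576 = 10737573/131072.
Numerically: E[X] ≈ 81.921181.

E[X] = C(49,7)·2^(1−C(7,2)) = 10737573/131072 ≈ 81.921181.


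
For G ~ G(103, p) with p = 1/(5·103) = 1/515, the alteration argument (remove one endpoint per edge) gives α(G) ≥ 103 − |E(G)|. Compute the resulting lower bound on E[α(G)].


E[|E(G)|] = C(103, 2)·p = 5253 · (1/515) = 51/5.
E[α(G)] ≥ n − E[|E(G)|] = 103 − 51/5 = 464/5.
Numerically: ≈ 92.80000.
(This is only a lower bound; the true E[α(G)] may be larger.)

E[α(G)] ≥ 464/5 ≈ 92.80000.


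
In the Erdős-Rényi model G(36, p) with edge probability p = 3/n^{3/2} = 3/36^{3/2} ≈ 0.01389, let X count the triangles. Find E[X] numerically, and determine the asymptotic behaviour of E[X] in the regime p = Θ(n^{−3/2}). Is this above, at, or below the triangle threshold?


Number of potential triangles: C(36, 3) = 7140.
Each occurs with probability p³ ≈ (0.01389)³ ≈ 2.679184e-06.
By linearity: E[X] = C(36, 3)·p³ ≈ 7140 · 2.679184e-06 ≈ 0.0191.
Since α = 3/2 > 1, p = c/n^{3/2} = o(1/n) is below the triangle threshold p ~ 1/n. Asymptotically E[X] ~ (c³/6)·n^{3(1−α)} = (3³/6)·n^{-1.5} → 0, so by Markov's inequality G has no triangles w.h.p.

E[X] ≈ 0.0191; in regime p = Θ(1/n^{3/2}) E[X] tends to 0 (below the triangle threshold p ~ 1/n).


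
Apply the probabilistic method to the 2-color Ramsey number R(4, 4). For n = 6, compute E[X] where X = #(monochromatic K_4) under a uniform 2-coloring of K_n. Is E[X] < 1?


E[X] = C(6, 4) · 2^{1 − 6} = 15 · 2^{−5} = 15/32.
As a reduced fraction: E[X] = 15/32 ≈ 0.468750.
Is E[X] < 1? YES.
Since E[X] < 1, there exists a 2-coloring of K_{6} with no monochromatic K_4; hence R(4, 4) > 6.

E[X] = 15/32 ≈ 0.468750; E[X] < 1, so R(4, 4) > 6.


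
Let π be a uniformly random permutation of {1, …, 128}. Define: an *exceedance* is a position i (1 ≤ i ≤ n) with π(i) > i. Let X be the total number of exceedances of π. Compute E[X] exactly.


Write X = Σ_{i=1}^{128} X_i, where X_i = 1_{π(i) > i}.
For each fixed i, π(i) is uniform over {1, …, 128} (marginal of a uniform permutation), so P[π(i) > i] = (n − i)/n. Summing: Σ_{i=1}^{128} (n − i)/n = (0 + 1 + … + 127)/128 = 128(128 − 1)/(2·128) = (128 − 1)/2.
Hence E[X] = Σ_{i=1}^{128} (128 − i)/128 = 127/2 ≈ 63.500.

E[X] = 127/2 = 63.500.


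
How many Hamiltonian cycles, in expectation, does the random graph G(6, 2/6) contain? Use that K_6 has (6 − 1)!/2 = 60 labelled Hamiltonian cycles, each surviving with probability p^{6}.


K_6 has (6 − 1)!/2 = 60 labelled Hamiltonian cycles.
For each such Hamiltonian cycle H, let X_H = 1 if all 6 edges of H are present in G. Then P[X_H = 1] = p^{6} = (1/3)^{6} = 1/729.
Summing the indicators: E[X] = Σ_H E[X_H] = 60 · p^{6} = 60 · 1/729 = 20/243.
Numerically: E[X] ≈ 0.0823045.

E[X] = 60 · (1/3)^{6} = 20/243 ≈ 0.0823045.


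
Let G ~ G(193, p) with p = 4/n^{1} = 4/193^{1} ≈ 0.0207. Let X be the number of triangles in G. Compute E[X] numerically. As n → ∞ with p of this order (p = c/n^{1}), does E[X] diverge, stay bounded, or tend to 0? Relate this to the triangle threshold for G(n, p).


Number of potential triangles: C(193, 3) = 1179616.
Each occurs with probability p³ ≈ (0.0207)³ ≈ 8.90242e-06.
By linearity: E[X] = C(193, 3)·p³ ≈ 1179616 · 8.90242e-06 ≈ 10.501.
Here α = 1, so p = 4/n is exactly at the triangle threshold p ~ 1/n. Asymptotically E[X] → c³/6 = 4³/6 = 32/3 ≈ 10.667, a bounded constant. In this regime the triangle count is asymptotically Poisson(c³/6).

E[X] ≈ 10.501; in regime p = Θ(1/n^{1}) E[X] stays bounded (at the triangle threshold p ~ 1/n).


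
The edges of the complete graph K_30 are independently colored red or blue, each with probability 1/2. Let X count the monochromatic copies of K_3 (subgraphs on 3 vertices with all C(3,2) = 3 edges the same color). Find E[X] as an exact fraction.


Let X = Σ_S X_S over the C(30, 3) = 4060 subsets S of size 3, where X_S = 1 if the K_3 on S is monochromatic.
For a fixed S, the K_3 on S has C(3, 2) = 3 edges. P[all 3 edges red] = (1/2)^3, and likewise for blue, so P[monochromatic] = 2·(1/2)^3 = 2^{1 − 3} = 1/4.
By linearity: E[X] = C(30, 3) · 2^{1 − 3} = 4060 · 1/4 = 1015.
Numerically: E[X] ≈ 1015.00000.

E[X] = C(30,3)·2^(1−C(3,2)) = 1015 ≈ 1015.00000.


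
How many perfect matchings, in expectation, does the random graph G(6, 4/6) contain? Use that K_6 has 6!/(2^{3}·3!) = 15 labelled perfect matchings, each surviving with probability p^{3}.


K_6 has 6!/(2^{3}·3!) = 15 labelled perfect matchings.
For each such perfect matching H, let X_H = 1 if all 3 edges of H are present in G. Then P[X_H = 1] = p^{3} = (2/3)^{3} = 8/27.
Summing the indicators: E[X] = Σ_H E[X_H] = 15 · p^{3} = 15 · 8/27 = 40/9.
Numerically: E[X] ≈ 4.44444.

E[X] = 15 · (2/3)^{3} = 40/9 ≈ 4.44444.


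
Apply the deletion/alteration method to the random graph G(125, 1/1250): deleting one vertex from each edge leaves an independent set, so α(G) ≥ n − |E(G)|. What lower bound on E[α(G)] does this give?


E[|E(G)|] = C(125, 2)·p = 7750 · (1/1250) = 31/5.
E[α(G)] ≥ n − E[|E(G)|] = 125 − 31/5 = 594/5.
Numerically: ≈ 118.80000.
(This is only a lower bound; the true E[α(G)] may be larger.)

E[α(G)] ≥ 594/5 ≈ 118.80000.


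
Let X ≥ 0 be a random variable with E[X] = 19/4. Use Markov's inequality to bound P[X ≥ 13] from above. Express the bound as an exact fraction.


μ = E[X] = 19/4, a = 13.
Markov: P[X ≥ 13] ≤ μ/a = (19/4)/13 = 19/52.
Numerically: ≈ 0.36538.
(Since a = 13 > μ = 4.75000, the bound 19/52 is < 1 and informative.)

P[X ≥ 13] ≤ 19/52 ≈ 0.36538.


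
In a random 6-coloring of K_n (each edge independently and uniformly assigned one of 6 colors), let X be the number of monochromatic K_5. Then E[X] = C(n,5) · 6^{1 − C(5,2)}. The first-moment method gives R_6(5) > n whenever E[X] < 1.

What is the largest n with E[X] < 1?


We need C(n, 5) · 6^{1 − 10} < 1, i.e. C(n, 5) < 6^{10 − 1} = 10077696.
Check values of n near the boundary:
  n = 62: C(62, 5) = 6471002; 6471002 < 10077696? YES
  n = 63: C(63, 5) = 7028847; 7028847 < 10077696? YES
  n = 64: C(64, 5) = 7624512; 7624512 < 10077696? YES
  n = 65: C(65, 5) = 8259888; 8259888 < 10077696? YES
  n = 66: C(66, 5) = 8936928; 8936928 < 10077696? YES
  n = 67: C(67, 5) = 9657648; 9657648 < 10077696? YES
  n = 68: C(68, 5) = 10424128; 10424128 < 10077696? NO
The largest n with C(n, 5) < 10077696 is n = 67 (where E[X] = 67067/69984 ≈ 0.9583190). Hence R_6(5) > 67, i.e. R_6(5) ≥ 68.

Largest n = 67; hence R_6(5) > 67.


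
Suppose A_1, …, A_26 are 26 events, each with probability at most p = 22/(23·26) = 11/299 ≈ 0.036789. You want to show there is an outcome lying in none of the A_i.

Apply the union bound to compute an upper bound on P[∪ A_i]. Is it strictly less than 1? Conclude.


Union bound: P[∪_{i=1}^{26} A_i] ≤ Σ_i P[A_i] ≤ 26·p = 26·(11/299) = 22/23.
Numerically: 22/23 ≈ 0.956522.
Is 22/23 < 1? YES.
Since P[∪ A_i] ≤ 22/23 < 1, the complement has P[∩ A_i^c] ≥ 1 − 22/23 = 1/23 > 0, so some outcome avoids every A_i.

26·p = 22/23 ≈ 0.956522; existence CERTIFIED by the union bound.


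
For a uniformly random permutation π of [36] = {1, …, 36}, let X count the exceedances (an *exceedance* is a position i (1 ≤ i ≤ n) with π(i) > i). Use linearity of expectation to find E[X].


Write X = Σ_{i=1}^{36} X_i, where X_i = 1_{π(i) > i}.
For each fixed i, π(i) is uniform over {1, …, 36} (marginal of a uniform permutation), so P[π(i) > i] = (n − i)/n. Summing: Σ_{i=1}^{36} (n − i)/n = (0 + 1 + … + 35)/36 = 36(36 − 1)/(2·36) = (36 − 1)/2.
Hence E[X] = Σ_{i=1}^{36} (36 − i)/36 = 35/2 ≈ 17.5000.

E[X] = 35/2 = 17.5000.


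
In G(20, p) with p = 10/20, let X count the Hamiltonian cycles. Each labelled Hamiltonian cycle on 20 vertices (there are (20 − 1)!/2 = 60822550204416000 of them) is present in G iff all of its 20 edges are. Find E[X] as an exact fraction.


K_20 has (20 − 1)!/2 = 60822550204416000 labelled Hamiltonian cycles.
For each such Hamiltonian cycle H, let X_H = 1 if all 20 edges of H are present in G. Then P[X_H = 1] = p^{20} = (1/2)^{20} = 1/1048576.
By linearity: E[X] = Σ_H E[X_H] = 60822550204416000 · p^{20} = 60822550204416000 · 1/1048576 = 1856156927625/32.
Numerically: E[X] ≈ 5.8005e+10.

E[X] = 60822550204416000 · (1/2)^{20} = 1856156927625/32 ≈ 5.8005e+10.


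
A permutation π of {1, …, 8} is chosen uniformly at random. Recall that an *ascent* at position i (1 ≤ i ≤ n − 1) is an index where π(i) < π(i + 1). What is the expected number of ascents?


Write X = Σ X_I over i = 1, …, 7, with X_I the indicator of one ascent.
There are 7 indicators.
For each fixed i, the pair (π(i), π(i+1)) is a uniformly random ordered pair of distinct values from {1, …, 8}; by symmetry P[π(i) < π(i+1)] = 1/2.
By linearity: E[X] = 7 · (1/2) = (8 − 1) · (1/2) = 7/2 ≈ 3.500.

E[X] = 7/2 = 3.500.


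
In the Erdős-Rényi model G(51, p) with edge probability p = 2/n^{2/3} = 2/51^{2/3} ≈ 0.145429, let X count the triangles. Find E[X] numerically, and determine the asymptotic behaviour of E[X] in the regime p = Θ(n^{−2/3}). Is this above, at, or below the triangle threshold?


Number of potential triangles: C(51, 3) = 20825.
Each occurs with probability p³ ≈ (0.145429)³ ≈ 3.07574010e-03.
By linearity: E[X] = C(51, 3)·p³ ≈ 20825 · 3.07574010e-03 ≈ 64.052288.
Since α = 2/3 < 1, p = c/n^{2/3} ≫ 1/n is above the triangle threshold p ~ 1/n. Asymptotically E[X] ~ (c³/6)·n^{3(1−α)} = (2³/6)·n^{1} → ∞; triangles are abundant w.h.p.

E[X] ≈ 64.052288; in regime p = Θ(1/n^{2/3}) E[X] diverges (above the triangle threshold p ~ 1/n).


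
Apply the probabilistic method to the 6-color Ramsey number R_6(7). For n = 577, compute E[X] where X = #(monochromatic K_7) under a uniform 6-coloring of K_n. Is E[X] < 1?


E[X] = C(577, 7) · 6^{1 − 21} = 4073186129881440 · 6^{−20} = 4073186129881440/3656158440062976.
As a reduced fraction: E[X] = 42429022186265/38084983750656 ≈ 1.114.
Is E[X] < 1? NO.
Since E[X] ≥ 1, the first-moment bound is inconclusive at n = 577; it does NOT by itself certify R_6(7) > 577.

E[X] = 42429022186265/38084983750656 ≈ 1.114; E[X] ≥ 1; first-moment method inconclusive here.


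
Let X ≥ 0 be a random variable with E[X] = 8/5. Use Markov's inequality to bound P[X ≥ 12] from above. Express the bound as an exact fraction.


μ = E[X] = 8/5, a = 12.
Markov: P[X ≥ 12] ≤ μ/a = (8/5)/12 = 2/15.
Numerically: ≈ 0.133.
(Since a = 12 > μ = 1.600, the bound 2/15 is < 1 and informative.)

P[X ≥ 12] ≤ 2/15 ≈ 0.133.


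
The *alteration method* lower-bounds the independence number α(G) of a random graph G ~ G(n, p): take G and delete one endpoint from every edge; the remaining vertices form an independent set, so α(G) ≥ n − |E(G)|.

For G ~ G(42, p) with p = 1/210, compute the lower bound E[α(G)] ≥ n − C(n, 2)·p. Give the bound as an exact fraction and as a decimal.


E[|E(G)|] = C(42, 2)·p = 861 · (1/210) = 41/10.
E[α(G)] ≥ n − E[|E(G)|] = 42 − 41/10 = 379/10.
Numerically: ≈ 37.900.
(This is only a lower bound; the true E[α(G)] may be larger.)

E[α(G)] ≥ 379/10 ≈ 37.900.


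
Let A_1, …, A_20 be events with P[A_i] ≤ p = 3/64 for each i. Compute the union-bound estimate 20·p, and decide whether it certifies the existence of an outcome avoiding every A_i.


Union bound: P[∪_{i=1}^{20} A_i] ≤ Σ_i P[A_i] ≤ 20·p = 20·(3/64) = 15/16.
Numerically: 15/16 ≈ 0.93750.
Is 15/16 < 1? YES.
Since P[∪ A_i] ≤ 15/16 < 1, the complement has P[∩ A_i^c] ≥ 1 − 15/16 = 1/16 > 0, so some outcome avoids every A_i.

20·p = 15/16 ≈ 0.93750; existence CERTIFIED by the union bound.


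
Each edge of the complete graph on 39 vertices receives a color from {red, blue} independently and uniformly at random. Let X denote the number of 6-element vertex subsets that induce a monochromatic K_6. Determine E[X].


Let X = Σ_S X_S over the C(39, 6) = 3262623 subsets S of size 6, where X_S = 1 if the K_6 on S is monochromatic.
For a fixed S, the K_6 on S has C(6, 2) = 15 edges. P[all 15 edges red] = (1/2)^15, and likewise for blue, so P[monochromatic] = 2·(1/2)^15 = 2^{1 − 15} = 1/16384.
Summing: E[X] = C(39, 6) · 2^{1 − 15} = 3262623 · 1/16384 = 3262623/16384.
Numerically: E[X] ≈ 199.134705.

E[X] = C(39,6)·2^(1−C(6,2)) = 3262623/16384 ≈ 199.134705.


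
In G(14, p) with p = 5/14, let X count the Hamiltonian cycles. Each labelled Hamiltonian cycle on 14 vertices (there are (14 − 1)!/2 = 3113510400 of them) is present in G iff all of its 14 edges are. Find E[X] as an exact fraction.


K_14 has (14 − 1)!/2 = 3113510400 labelled Hamiltonian cycles.
For each such Hamiltonian cycle H, let X_H = 1 if all 14 edges of H are present in G. Then P[X_H = 1] = p^{14} = (5/14)^{14} = 6103515625/11112006825558016.
By linearity of expectation: E[X] = Σ_H E[X_H] = 3113510400 · p^{14} = 3113510400 · 6103515625/11112006825558016 = 5302276611328125/3100448333024.
Numerically: E[X] ≈ 1.71e+03.

E[X] = 3113510400 · (5/14)^{14} = 5302276611328125/3100448333024 ≈ 1.71e+03.


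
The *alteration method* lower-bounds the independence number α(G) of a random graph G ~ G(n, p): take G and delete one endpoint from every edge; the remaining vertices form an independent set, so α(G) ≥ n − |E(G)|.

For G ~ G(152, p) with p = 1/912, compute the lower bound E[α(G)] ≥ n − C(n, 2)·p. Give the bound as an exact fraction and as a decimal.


E[|E(G)|] = C(152, 2)·p = 11476 · (1/912) = 151/12.
E[α(G)] ≥ n − E[|E(G)|] = 152 − 151/12 = 1673/12.
Numerically: ≈ 139.417.
(This is only a lower bound; the true E[α(G)] may be larger.)

E[α(G)] ≥ 1673/12 ≈ 139.417.


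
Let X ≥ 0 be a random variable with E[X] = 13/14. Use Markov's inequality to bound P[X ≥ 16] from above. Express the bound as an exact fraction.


μ = E[X] = 13/14, a = 16.
Markov: P[X ≥ 16] ≤ μ/a = (13/14)/16 = 13/224.
Numerically: ≈ 0.0580.
(Since a = 16 > μ = 0.9286, the bound 13/224 is < 1 and informative.)

P[X ≥ 16] ≤ 13/224 ≈ 0.0580.


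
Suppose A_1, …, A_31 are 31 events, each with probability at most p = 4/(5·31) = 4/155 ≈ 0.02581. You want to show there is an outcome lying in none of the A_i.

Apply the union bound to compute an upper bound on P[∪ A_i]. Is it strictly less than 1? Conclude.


Union bound: P[∪_{i=1}^{31} A_i] ≤ Σ_i P[A_i] ≤ 31·p = 31·(4/155) = 4/5.
Numerically: 4/5 ≈ 0.80000.
Is 4/5 < 1? YES.
Since P[∪ A_i] ≤ 4/5 < 1, the complement has P[∩ A_i^c] ≥ 1 − 4/5 = 1/5 > 0, so some outcome avoids every A_i.

31·p = 4/5 ≈ 0.80000; existence CERTIFIED by the union bound.


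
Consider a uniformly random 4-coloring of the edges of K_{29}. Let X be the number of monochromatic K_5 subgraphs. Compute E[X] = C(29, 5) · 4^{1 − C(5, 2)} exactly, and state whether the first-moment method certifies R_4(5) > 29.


E[X] = C(29, 5) · 4^{1 − 10} = 118755 · 4^{−9} = 118755/262144.
As a reduced fraction: E[X] = 118755/262144 ≈ 0.45301.
Is E[X] < 1? YES.
Since E[X] < 1, there exists a 4-coloring of K_{29} with no monochromatic K_5; hence R_4(5) > 29.

E[X] = 118755/262144 ≈ 0.45301; E[X] < 1, so R_4(5) > 29.


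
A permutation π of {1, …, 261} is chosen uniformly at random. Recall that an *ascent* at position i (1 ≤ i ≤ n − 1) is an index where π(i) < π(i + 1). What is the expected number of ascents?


Write X = Σ X_I over i = 1, …, 260, with X_I the indicator of one ascent.
There are 260 indicators.
For each fixed i, the pair (π(i), π(i+1)) is a uniformly random ordered pair of distinct values from {1, …, 261}; by symmetry P[π(i) < π(i+1)] = 1/2.
By linearity: E[X] = 260 · (1/2) = (261 − 1) · (1/2) = 130 ≈ 130.00000.

E[X] = 130 = 130.00000.


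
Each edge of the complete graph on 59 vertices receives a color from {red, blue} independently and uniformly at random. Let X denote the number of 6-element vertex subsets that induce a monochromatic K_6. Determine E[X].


Let X = Σ_S X_S over the C(59, 6) = 45057474 subsets S of size 6, where X_S = 1 if the K_6 on S is monochromatic.
For a fixed S, the K_6 on S has C(6, 2) = 15 edges. P[all 15 edges red] = (1/2)^15, and likewise for blue, so P[monochromatic] = 2·(1/2)^15 = 2^{1 − 15} = 1/16384.
By linearity: E[X] = C(59, 6) · 2^{1 − 15} = 45057474 · 1/16384 = 22528737/8192.
Numerically: E[X] ≈ 2750.0900.

E[X] = C(59,6)·2^(1−C(6,2)) = 22528737/8192 ≈ 2750.0900.


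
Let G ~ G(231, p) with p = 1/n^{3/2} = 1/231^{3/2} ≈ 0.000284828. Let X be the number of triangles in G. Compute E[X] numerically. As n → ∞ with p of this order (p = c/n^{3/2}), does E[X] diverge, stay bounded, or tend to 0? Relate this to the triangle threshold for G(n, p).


Number of potential triangles: C(231, 3) = 2027795.
Each occurs with probability p³ ≈ (0.000284828)³ ≈ 2.31071344e-11.
By linearity: E[X] = C(231, 3)·p³ ≈ 2027795 · 2.31071344e-11 ≈ 0.000047.
Since α = 3/2 > 1, p = c/n^{3/2} = o(1/n) is below the triangle threshold p ~ 1/n. Asymptotically E[X] ~ (c³/6)·n^{3(1−α)} = (1³/6)·n^{-1.5} → 0, so by Markov's inequality G has no triangles w.h.p.

E[X] ≈ 0.000047; in regime p = Θ(1/n^{3/2}) E[X] tends to 0 (below the triangle threshold p ~ 1/n).


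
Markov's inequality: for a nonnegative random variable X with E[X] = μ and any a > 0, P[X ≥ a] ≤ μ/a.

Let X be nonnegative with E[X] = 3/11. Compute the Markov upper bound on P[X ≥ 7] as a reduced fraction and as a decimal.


μ = E[X] = 3/11, a = 7.
Markov: P[X ≥ 7] ≤ μ/a = (3/11)/7 = 3/77.
Numerically: ≈ 0.0390.
(Since a = 7 > μ = 0.2727, the bound 3/77 is < 1 and informative.)

P[X ≥ 7] ≤ 3/77 ≈ 0.0390.


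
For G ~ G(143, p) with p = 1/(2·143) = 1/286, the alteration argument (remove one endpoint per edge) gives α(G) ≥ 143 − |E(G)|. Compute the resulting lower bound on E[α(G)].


E[|E(G)|] = C(143, 2)·p = 10153 · (1/286) = 71/2.
E[α(G)] ≥ n − E[|E(G)|] = 143 − 71/2 = 215/2.
Numerically: ≈ 107.50000.
(This is only a lower bound; the true E[α(G)] may be larger.)

E[α(G)] ≥ 215/2 ≈ 107.50000.


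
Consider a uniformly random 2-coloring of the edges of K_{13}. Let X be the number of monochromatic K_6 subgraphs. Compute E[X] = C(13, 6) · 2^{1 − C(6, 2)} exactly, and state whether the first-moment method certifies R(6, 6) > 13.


E[X] = C(13, 6) · 2^{1 − 15} = 1716 · 2^{−14} = 1716/16384.
As a reduced fraction: E[X] = 429/4096 ≈ 0.1047.
Is E[X] < 1? YES.
Since E[X] < 1, there exists a 2-coloring of K_{13} with no monochromatic K_6; hence R(6, 6) > 13.

E[X] = 429/4096 ≈ 0.1047; E[X] < 1, so R(6, 6) > 13.


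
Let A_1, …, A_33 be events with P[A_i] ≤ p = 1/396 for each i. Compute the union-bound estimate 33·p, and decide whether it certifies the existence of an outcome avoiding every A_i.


Union bound: P[∪_{i=1}^{33} A_i] ≤ Σ_i P[A_i] ≤ 33·p = 33·(1/396) = 1/12.
Numerically: 1/12 ≈ 0.0833.
Is 1/12 < 1? YES.
Since P[∪ A_i] ≤ 1/12 < 1, the complement has P[∩ A_i^c] ≥ 1 − 1/12 = 11/12 > 0, so some outcome avoids every A_i.

33·p = 1/12 ≈ 0.0833; existence CERTIFIED by the union bound.


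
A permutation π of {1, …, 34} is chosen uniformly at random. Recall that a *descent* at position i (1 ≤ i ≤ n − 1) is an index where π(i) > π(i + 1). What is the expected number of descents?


Write X = Σ X_I over i = 1, …, 33, with X_I the indicator of one descent.
There are 33 indicators.
For each fixed i, the pair (π(i), π(i+1)) is a uniformly random ordered pair of distinct values from {1, …, 34}; by symmetry P[π(i) > π(i+1)] = 1/2.
By linearity: E[X] = 33 · (1/2) = (34 − 1) · (1/2) = 33/2 ≈ 16.5000.

E[X] = 33/2 = 16.5000.


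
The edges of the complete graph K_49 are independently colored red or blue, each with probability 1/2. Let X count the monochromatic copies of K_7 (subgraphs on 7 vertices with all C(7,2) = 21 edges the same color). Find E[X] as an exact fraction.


Let X = Σ_S X_S over the C(49, 7) = 85900584 subsets S of size 7, where X_S = 1 if the K_7 on S is monochromatic.
For a fixed S, the K_7 on S has C(7, 2) = 21 edges. P[all 21 edges red] = (1/2)^21, and likewise for blue, so P[monochromatic] = 2·(1/2)^21 = 2^{1 − 21} = 1/1048576.
By linearity of expectation: E[X] = C(49, 7) · 2^{1 − 21} = 85900584 · 1/1048576 = 10737573/131072.
Numerically: E[X] ≈ 81.92118.

E[X] = C(49,7)·2^(1−C(7,2)) = 10737573/131072 ≈ 81.92118.


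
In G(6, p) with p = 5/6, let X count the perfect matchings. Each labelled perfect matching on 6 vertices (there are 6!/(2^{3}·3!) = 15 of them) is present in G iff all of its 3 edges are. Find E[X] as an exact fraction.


K_6 has 6!/(2^{3}·3!) = 15 labelled perfect matchings.
For each such perfect matching H, let X_H = 1 if all 3 edges of H are present in G. Then P[X_H = 1] = p^{3} = (5/6)^{3} = 125/216.
Summing the indicators: E[X] = Σ_H E[X_H] = 15 · p^{3} = 15 · 125/216 = 625/72.
Numerically: E[X] ≈ 8.681.

E[X] = 15 · (5/6)^{3} = 625/72 ≈ 8.681.


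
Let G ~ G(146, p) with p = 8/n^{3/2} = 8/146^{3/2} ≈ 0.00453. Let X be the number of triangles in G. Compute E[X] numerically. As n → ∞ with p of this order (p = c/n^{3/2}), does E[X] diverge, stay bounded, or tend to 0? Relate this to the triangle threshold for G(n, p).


Number of potential triangles: C(146, 3) = 508080.
Each occurs with probability p³ ≈ (0.00453)³ ≈ 9.32571e-08.
By linearity: E[X] = C(146, 3)·p³ ≈ 508080 · 9.32571e-08 ≈ 0.047.
Since α = 3/2 > 1, p = c/n^{3/2} = o(1/n) is below the triangle threshold p ~ 1/n. Asymptotically E[X] ~ (c³/6)·n^{3(1−α)} = (8³/6)·n^{-1.5} → 0, so by Markov's inequality G has no triangles w.h.p.

E[X] ≈ 0.047; in regime p = Θ(1/n^{3/2}) E[X] tends to 0 (below the triangle threshold p ~ 1/n).


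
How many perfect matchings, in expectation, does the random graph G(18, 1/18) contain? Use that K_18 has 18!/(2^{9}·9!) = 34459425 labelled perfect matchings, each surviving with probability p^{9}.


K_18 has 18!/(2^{9}·9!) = 34459425 labelled perfect matchings.
For each such perfect matching H, let X_H = 1 if all 9 edges of H are present in G. Then P[X_H = 1] = p^{9} = (1/18)^{9} = 1/198359290368.
Summing the indicators: E[X] = Σ_H E[X_H] = 34459425 · p^{9} = 34459425 · 1/198359290368 = 425425/2448880128.
Numerically: E[X] ≈ 0.000174.

E[X] = 34459425 · (1/18)^{9} = 425425/2448880128 ≈ 0.000174.


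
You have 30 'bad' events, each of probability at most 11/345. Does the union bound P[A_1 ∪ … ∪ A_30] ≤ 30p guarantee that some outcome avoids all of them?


Union bound: P[∪_{i=1}^{30} A_i] ≤ Σ_i P[A_i] ≤ 30·p = 30·(11/345) = 22/23.
Numerically: 22/23 ≈ 0.95652.
Is 22/23 < 1? YES.
Since P[∪ A_i] ≤ 22/23 < 1, the complement has P[∩ A_i^c] ≥ 1 − 22/23 = 1/23 > 0, so some outcome avoids every A_i.

30·p = 22/23 ≈ 0.95652; existence CERTIFIED by the union bound.


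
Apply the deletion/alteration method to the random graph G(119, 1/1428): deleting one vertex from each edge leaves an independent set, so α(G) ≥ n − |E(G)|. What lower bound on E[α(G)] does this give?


E[|E(G)|] = C(119, 2)·p = 7021 · (1/1428) = 59/12.
E[α(G)] ≥ n − E[|E(G)|] = 119 − 59/12 = 1369/12.
Numerically: ≈ 114.0833.
(This is only a lower bound; the true E[α(G)] may be larger.)

E[α(G)] ≥ 1369/12 ≈ 114.0833.


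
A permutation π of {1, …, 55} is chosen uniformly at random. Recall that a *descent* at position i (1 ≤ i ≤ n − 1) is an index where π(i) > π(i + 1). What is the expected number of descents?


Write X = Σ X_I over i = 1, …, 54, with X_I the indicator of one descent.
There are 54 indicators.
For each fixed i, the pair (π(i), π(i+1)) is a uniformly random ordered pair of distinct values from {1, …, 55}; by symmetry P[π(i) > π(i+1)] = 1/2.
By linearity: E[X] = 54 · (1/2) = (55 − 1) · (1/2) = 27 ≈ 27.000.

E[X] = 27 = 27.000.


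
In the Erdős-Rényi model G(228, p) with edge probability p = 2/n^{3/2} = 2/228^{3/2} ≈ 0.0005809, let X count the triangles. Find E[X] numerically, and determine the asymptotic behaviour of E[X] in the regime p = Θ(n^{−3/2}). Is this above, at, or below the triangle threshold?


Number of potential triangles: C(228, 3) = 1949476.
Each occurs with probability p³ ≈ (0.0005809)³ ≈ 1.960574e-10.
By linearity: E[X] = C(228, 3)·p³ ≈ 1949476 · 1.960574e-10 ≈ 0.0004.
Since α = 3/2 > 1, p = c/n^{3/2} = o(1/n) is below the triangle threshold p ~ 1/n. Asymptotically E[X] ~ (c³/6)·n^{3(1−α)} = (2³/6)·n^{-1.5} → 0, so by Markov's inequality G has no triangles w.h.p.

E[X] ≈ 0.0004; in regime p = Θ(1/n^{3/2}) E[X] tends to 0 (below the triangle threshold p ~ 1/n).


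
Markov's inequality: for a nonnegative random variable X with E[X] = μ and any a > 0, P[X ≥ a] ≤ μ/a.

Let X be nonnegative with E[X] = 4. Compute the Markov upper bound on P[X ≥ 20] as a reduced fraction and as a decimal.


μ = E[X] = 4, a = 20.
Markov: P[X ≥ 20] ≤ μ/a = (4)/20 = 1/5.
Numerically: ≈ 0.2000.
(Since a = 20 > μ = 4.0000, the bound 1/5 is < 1 and informative.)

P[X ≥ 20] ≤ 1/5 ≈ 0.2000.


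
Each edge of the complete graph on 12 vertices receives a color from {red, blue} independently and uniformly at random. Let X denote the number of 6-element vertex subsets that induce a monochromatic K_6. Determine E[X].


Let X = Σ_S X_S over the C(12, 6) = 924 subsets S of size 6, where X_S = 1 if the K_6 on S is monochromatic.
For a fixed S, the K_6 on S has C(6, 2) = 15 edges. P[all 15 edges red] = (1/2)^15, and likewise for blue, so P[monochromatic] = 2·(1/2)^15 = 2^{1 − 15} = 1/16384.
By linearity: E[X] = C(12, 6) · 2^{1 − 15} = 924 · 1/16384 = 231/4096.
Numerically: E[X] ≈ 0.0564.

E[X] = C(12,6)·2^(1−C(6,2)) = 231/4096 ≈ 0.0564.


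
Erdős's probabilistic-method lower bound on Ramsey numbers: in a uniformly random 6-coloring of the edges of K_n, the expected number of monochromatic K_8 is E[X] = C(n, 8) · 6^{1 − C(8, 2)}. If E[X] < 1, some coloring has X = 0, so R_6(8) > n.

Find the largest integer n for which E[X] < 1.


We need C(n, 8) · 6^{1 − 28} < 1, i.e. C(n, 8) < 6^{28 − 1} = 1023490369077469249536.
Check values of n near the boundary:
  n = 1590: C(1590, 8) = 995397314198933813310; 995397314198933813310 < 1023490369077469249536? YES
  n = 1591: C(1591, 8) = 1000427749141189953870; 1000427749141189953870 < 1023490369077469249536? YES
  n = 1592: C(1592, 8) = 1005480414540892933435; 1005480414540892933435 < 1023490369077469249536? YES
  n = 1593: C(1593, 8) = 1010555394551193970323; 1010555394551193970323 < 1023490369077469249536? YES
  n = 1594: C(1594, 8) = 1015652773590544255167; 1015652773590544255167 < 1023490369077469249536? YES
  n = 1595: C(1595, 8) = 1020772636343363633895; 1020772636343363633895 < 1023490369077469249536? YES
  n = 1596: C(1596, 8) = 1025915067760710553965; 1025915067760710553965 < 1023490369077469249536? NO
  n = 1597: C(1597, 8) = 1031080153060953275445; 1031080153060953275445 < 1023490369077469249536? NO
The largest n with C(n, 8) < 1023490369077469249536 is n = 1595 (where E[X] = 113419181815929292655/113721152119718805504 ≈ 0.997). Hence R_6(8) > 1595, i.e. R_6(8) ≥ 1596.

Largest n = 1595; hence R_6(8) > 1595.
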